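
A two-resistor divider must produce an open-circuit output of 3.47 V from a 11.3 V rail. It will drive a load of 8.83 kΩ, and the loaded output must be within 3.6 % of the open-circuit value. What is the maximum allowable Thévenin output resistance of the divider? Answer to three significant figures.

Loading drop = R_th/(R_th + R_L) ≤ 0.0360, so R_th ≤ R_L · ε/(1−ε) = 8.83 kΩ × 0.0360/0.9640 = 330 Ω.

R_th ≤ 330 Ω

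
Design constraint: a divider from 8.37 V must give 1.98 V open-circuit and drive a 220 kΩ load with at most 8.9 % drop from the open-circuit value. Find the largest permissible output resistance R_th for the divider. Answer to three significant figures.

Loading drop = R_th/(R_th + R_L) ≤ 0.0890, so R_th ≤ R_L · ε/(1−ε) = 220 kΩ × 0.0890/0.9110 = 21.5 kΩ.
(Any R1, R2 with R2/(R1+R2) = 0.237 and R1‖R2 ≤ 21.5 kΩ will meet the spec.)

R_th ≤ 21.5 kΩ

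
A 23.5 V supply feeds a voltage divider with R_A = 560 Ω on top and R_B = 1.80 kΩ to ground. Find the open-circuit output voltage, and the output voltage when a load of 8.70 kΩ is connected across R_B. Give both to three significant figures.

Open-circuit: V = 23.5 × 1800/(560 + 1800) = 17.9 V.
With the load, R_B becomes R_B‖R_L = 1491 Ω, so V = 23.5 × 1491/2051 = 17.1 V.

Unloaded: 17.9 V; loaded: 17.1 V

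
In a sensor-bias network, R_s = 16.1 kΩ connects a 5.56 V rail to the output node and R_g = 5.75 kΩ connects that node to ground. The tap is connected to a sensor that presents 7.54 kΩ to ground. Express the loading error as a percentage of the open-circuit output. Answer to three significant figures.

36.0 %

Unloaded V = 5.56 × 5.75/21.85 = 1.463 V.
Loaded: R_g‖R_L = 3.262 kΩ, giving V = 5.56 × 3.262/19.36 = 0.9368 V.
Drop = (1.463 − 0.9368) / 1.463 = 36.0 %.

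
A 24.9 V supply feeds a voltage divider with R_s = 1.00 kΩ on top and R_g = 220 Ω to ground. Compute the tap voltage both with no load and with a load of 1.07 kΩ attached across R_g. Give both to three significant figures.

Open-circuit: V = 24.9 × 220/(1000 + 220) = 4.49 V.
With the load, R_g becomes R_g‖R_L = 182.5 Ω, so V = 24.9 × 182.5/1182 = 3.84 V.

Unloaded: 4.49 V; loaded: 3.84 V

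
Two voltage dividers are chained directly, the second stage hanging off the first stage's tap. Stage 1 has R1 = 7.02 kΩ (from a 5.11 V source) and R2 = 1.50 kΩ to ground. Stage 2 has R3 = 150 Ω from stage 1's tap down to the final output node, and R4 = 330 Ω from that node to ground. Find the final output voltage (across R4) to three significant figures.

V_out ≈ 0.173 V

Stage 2 presents R3+R4 = 480.0 Ω as a load on stage 1's tap.
Stage 1's lower leg becomes R2‖(R3+R4) = 363.6 Ω, so V_mid = 5.11 × 363.6/7384 = 0.2517 V.
Stage 2 is itself unloaded: V_out = V_mid × R4/(R3+R4) = 0.2517 × 330/480.0 = 0.173 V.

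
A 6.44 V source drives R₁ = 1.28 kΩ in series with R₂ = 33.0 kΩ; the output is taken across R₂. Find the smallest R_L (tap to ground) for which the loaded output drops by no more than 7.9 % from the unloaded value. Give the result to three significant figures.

R_L(min) ≈ 14.4 kΩ

Output resistance R_th = R₁‖R₂ = (1.28 × 33.0)/34.28 = 1.232 kΩ.
The fractional drop is R_th/(R_th + R_L); requiring this ≤ 0.0790 gives R_L ≥ R_th(1/0.0790 − 1) = 1.232 × 11.66 = 14.4 kΩ.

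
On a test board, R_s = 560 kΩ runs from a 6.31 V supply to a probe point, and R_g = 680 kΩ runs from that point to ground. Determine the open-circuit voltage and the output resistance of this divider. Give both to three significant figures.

V_th = 3.46 V, R_th = 307 kΩ

V_th is the open-circuit tap voltage: 6.31 × 680/(560 + 680) = 3.46 V.
With the supply zeroed, R_s and R_g appear in parallel from the tap: R_th = R_s‖R_g = (560 × 680)/1240 = 307 kΩ.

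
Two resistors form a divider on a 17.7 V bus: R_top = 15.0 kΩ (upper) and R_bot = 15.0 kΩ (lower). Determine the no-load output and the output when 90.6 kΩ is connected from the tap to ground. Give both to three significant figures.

Unloaded: 8.85 V; loaded: 8.17 V

Open-circuit: V = 17.7 × 15.0/(15.0 + 15.0) = 8.85 V.
With the load, R_bot becomes R_bot‖R_L = 12.87 kΩ, so V = 17.7 × 12.87/27.87 = 8.17 V.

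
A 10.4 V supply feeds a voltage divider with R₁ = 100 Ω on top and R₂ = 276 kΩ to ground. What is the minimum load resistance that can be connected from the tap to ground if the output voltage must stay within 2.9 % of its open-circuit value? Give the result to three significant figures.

R_L(min) ≈ 3.35 kΩ

Output resistance R_th = R₁‖R₂ = (100 × 276000)/276100 = 99.96 Ω.
The fractional drop is R_th/(R_th + R_L); requiring this ≤ 0.0290 gives R_L ≥ R_th(1/0.0290 − 1) = 99.96 × 33.48 = 3.35 kΩ.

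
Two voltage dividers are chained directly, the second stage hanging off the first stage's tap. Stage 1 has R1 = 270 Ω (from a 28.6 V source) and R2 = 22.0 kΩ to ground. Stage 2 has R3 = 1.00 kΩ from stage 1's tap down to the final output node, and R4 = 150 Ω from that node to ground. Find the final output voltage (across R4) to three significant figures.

Stage 2 presents R3+R4 = 1150 Ω as a load on stage 1's tap.
Stage 1's lower leg becomes R2‖(R3+R4) = 1093 Ω, so V_mid = 28.6 × 1093/1363 = 22.93 V.
Stage 2 is itself unloaded: V_out = V_mid × R4/(R3+R4) = 22.93 × 150/1150 = 2.99 V.

V_out ≈ 2.99 V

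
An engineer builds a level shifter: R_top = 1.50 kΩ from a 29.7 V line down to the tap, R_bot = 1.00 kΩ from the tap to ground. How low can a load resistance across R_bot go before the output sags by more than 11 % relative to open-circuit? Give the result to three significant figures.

Output resistance R_th = R_top‖R_bot = (1500 × 1000)/2500 = 600.0 Ω.
The fractional drop is R_th/(R_th + R_L); requiring this ≤ 0.110 gives R_L ≥ R_th(1/0.110 − 1) = 600.0 × 8.091 = 4.85 kΩ.

R_L(min) ≈ 4.85 kΩ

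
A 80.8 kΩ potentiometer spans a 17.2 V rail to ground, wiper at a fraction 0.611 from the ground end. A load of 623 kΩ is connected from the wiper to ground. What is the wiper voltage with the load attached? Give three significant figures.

The wiper splits the pot into (1−α)R = 31.43 kΩ above and αR = 49.37 kΩ below.
Lower section ‖ load = 45.74 kΩ.
V_wiper = 17.2 × 45.74/(31.43 + 45.74) = 10.2 V.

V ≈ 10.2 V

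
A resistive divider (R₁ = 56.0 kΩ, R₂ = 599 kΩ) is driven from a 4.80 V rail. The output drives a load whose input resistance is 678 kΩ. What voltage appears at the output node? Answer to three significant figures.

The load sits in parallel with R₂: R₂‖R_L = (599 × 678) / (599 + 678) = 318.0 kΩ.
V_out = 4.80 × 318.0 / (56.0 + 318.0) = 4.80 × 318.0/374.0 = 4.08 V.

V_out ≈ 4.08 V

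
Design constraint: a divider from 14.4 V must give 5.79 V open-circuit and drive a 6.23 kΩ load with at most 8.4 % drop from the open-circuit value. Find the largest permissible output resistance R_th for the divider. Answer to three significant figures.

R_th ≤ 571 Ω

Loading drop = R_th/(R_th + R_L) ≤ 0.0840, so R_th ≤ R_L · ε/(1−ε) = 6.23 kΩ × 0.0840/0.9160 = 571 Ω.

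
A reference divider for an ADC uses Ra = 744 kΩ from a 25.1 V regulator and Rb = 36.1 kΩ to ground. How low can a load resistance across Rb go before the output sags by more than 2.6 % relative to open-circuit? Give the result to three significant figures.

Output resistance R_th = Ra‖Rb = (744 × 36.1)/780.1 = 34.43 kΩ.
The fractional drop is R_th/(R_th + R_L); requiring this ≤ 0.0260 gives R_L ≥ R_th(1/0.0260 − 1) = 34.43 × 37.46 = 1.29 MΩ.

R_L(min) ≈ 1.29 MΩ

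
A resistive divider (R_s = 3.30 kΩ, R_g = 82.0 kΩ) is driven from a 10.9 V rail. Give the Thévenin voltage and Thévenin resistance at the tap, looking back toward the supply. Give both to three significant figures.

V_th = 10.5 V, R_th = 3.17 kΩ

V_th is the open-circuit tap voltage: 10.9 × 82.0/(3.30 + 82.0) = 10.5 V.
With the supply zeroed, R_s and R_g appear in parallel from the tap: R_th = R_s‖R_g = (3.30 × 82.0)/85.30 = 3.17 kΩ.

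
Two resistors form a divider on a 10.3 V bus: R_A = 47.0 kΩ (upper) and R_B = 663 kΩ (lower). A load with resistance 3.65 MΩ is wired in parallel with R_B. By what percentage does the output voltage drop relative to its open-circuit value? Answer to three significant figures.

1.19 %

The divider's output (Thévenin) resistance is R_A‖R_B = 43.89 kΩ.
Fractional drop under load = R_th/(R_th + R_L) = 43.89 / (43.89 + 3650) = 0.01188.
So the output falls by 1.19 %.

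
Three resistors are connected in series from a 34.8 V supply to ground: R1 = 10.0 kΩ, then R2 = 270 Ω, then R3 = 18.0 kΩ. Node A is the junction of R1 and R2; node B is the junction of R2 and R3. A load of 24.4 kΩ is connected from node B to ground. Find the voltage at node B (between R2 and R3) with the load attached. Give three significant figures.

At node B, R3 is in parallel with the load: R3‖R_L = 10360 Ω.
Below node A the resistance is R2 + (R3‖R_L) = 10630 Ω, so V_A = 34.8 × 10630/20630 = 17.93 V.
Then V_B = V_A × (R3‖R_L)/(R2 + R3‖R_L) = 17.93 × 10360/10630 = 17.5 V.

V ≈ 17.5 V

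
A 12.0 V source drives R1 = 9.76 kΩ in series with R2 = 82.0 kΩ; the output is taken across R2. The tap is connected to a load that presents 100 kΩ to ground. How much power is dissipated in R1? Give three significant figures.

P ≈ 0.468 mW

Total resistance from the source is R1 + (R2‖R_L) = 54.81 kΩ, so I = 12.0/54.81 kΩ = 0.2189 mA.
P = I²·R1 = (0.2189 mA)² × 9.76 kΩ = 0.468 mW.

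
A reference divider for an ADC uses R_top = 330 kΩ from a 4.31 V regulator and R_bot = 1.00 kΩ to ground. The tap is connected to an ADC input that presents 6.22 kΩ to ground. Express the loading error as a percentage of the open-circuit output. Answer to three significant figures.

Unloaded V = 4.31 × 1.00/331.0 = 0.013021 V.
Loaded: R_bot‖R_L = 0.8615 kΩ, giving V = 4.31 × 0.8615/330.9 = 0.011222 V.
Drop = (0.013021 − 0.011222) / 0.013021 = 13.8 %.

13.8 %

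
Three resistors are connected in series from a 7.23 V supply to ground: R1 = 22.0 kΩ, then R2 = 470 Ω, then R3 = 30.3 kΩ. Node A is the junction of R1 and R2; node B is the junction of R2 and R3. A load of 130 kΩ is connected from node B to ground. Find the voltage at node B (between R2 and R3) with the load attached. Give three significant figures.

V ≈ 3.78 V

At node B, R3 is in parallel with the load: R3‖R_L = 24570 Ω.
Below node A the resistance is R2 + (R3‖R_L) = 25040 Ω, so V_A = 7.23 × 25040/47040 = 3.849 V.
Then V_B = V_A × (R3‖R_L)/(R2 + R3‖R_L) = 3.849 × 24570/25040 = 3.78 V.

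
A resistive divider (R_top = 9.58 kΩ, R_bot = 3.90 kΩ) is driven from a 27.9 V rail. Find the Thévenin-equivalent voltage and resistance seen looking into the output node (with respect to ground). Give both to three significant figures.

V_th is the open-circuit tap voltage: 27.9 × 3.90/(9.58 + 3.90) = 8.07 V.
With the supply zeroed, R_top and R_bot appear in parallel from the tap: R_th = R_top‖R_bot = (9.58 × 3.90)/13.48 = 2.77 kΩ.

V_th = 8.07 V, R_th = 2.77 kΩ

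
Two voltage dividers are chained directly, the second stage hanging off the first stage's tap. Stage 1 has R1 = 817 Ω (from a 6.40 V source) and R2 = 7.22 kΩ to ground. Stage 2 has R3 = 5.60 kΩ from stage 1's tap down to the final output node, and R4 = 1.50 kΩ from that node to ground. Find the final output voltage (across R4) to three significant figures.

Stage 2 presents R3+R4 = 7100 Ω as a load on stage 1's tap.
Stage 1's lower leg becomes R2‖(R3+R4) = 3580 Ω, so V_mid = 6.40 × 3580/4397 = 5.211 V.
Stage 2 is itself unloaded: V_out = V_mid × R4/(R3+R4) = 5.211 × 1500/7100 = 1.10 V.

V_out ≈ 1.10 V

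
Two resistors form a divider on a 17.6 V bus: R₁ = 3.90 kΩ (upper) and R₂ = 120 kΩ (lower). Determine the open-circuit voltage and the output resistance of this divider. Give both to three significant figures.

V_th = 17.0 V, R_th = 3.78 kΩ

V_th is the open-circuit tap voltage: 17.6 × 120/(3.90 + 120) = 17.0 V.
With the supply zeroed, R₁ and R₂ appear in parallel from the tap: R_th = R₁‖R₂ = (3.90 × 120)/123.9 = 3.78 kΩ.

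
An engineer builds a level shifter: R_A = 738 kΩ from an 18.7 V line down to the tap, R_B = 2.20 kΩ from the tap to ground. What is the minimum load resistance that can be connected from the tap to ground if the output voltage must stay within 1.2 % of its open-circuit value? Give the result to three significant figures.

R_L(min) ≈ 181 kΩ

Output resistance R_th = R_A‖R_B = (738 × 2.20)/740.2 = 2.193 kΩ.
The fractional drop is R_th/(R_th + R_L); requiring this ≤ 0.0120 gives R_L ≥ R_th(1/0.0120 − 1) = 2.193 × 82.33 = 181 kΩ.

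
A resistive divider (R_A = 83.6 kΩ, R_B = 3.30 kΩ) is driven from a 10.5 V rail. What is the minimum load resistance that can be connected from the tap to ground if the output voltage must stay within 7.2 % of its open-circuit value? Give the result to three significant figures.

Output resistance R_th = R_A‖R_B = (83.6 × 3.30)/86.90 = 3.175 kΩ.
The fractional drop is R_th/(R_th + R_L); requiring this ≤ 0.0720 gives R_L ≥ R_th(1/0.0720 − 1) = 3.175 × 12.89 = 40.9 kΩ.

R_L(min) ≈ 40.9 kΩ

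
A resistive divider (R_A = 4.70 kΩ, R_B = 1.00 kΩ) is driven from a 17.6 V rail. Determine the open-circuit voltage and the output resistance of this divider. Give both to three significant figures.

V_th = 3.09 V, R_th = 825 Ω

V_th is the open-circuit tap voltage: 17.6 × 1.00/(4.70 + 1.00) = 3.09 V.
With the supply zeroed, R_A and R_B appear in parallel from the tap: R_th = R_A‖R_B = (4.70 × 1.00)/5.700 = 825 Ω.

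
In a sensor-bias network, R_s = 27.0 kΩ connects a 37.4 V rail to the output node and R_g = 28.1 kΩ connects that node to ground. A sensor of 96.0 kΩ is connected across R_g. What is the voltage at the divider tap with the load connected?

V_out ≈ 16.7 V

The load sits in parallel with R_g: R_g‖R_L = (28.1 × 96.0) / (28.1 + 96.0) = 21.74 kΩ.
V_out = 37.4 × 21.74 / (27.0 + 21.74) = 37.4 × 21.74/48.74 = 16.7 V.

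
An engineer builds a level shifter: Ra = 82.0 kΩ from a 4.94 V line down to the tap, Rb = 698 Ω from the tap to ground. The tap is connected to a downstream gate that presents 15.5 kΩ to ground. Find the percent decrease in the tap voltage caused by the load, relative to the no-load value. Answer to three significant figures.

4.27 %

The divider's output (Thévenin) resistance is Ra‖Rb = 692.1 Ω.
Fractional drop under load = R_th/(R_th + R_L) = 692.1 / (692.1 + 15500) = 0.04274.
So the output falls by 4.27 %.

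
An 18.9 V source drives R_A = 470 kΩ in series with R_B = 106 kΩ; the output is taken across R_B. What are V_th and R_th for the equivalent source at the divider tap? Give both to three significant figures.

V_th = 3.48 V, R_th = 86.5 kΩ

V_th is the open-circuit tap voltage: 18.9 × 106/(470 + 106) = 3.48 V.
With the supply zeroed, R_A and R_B appear in parallel from the tap: R_th = R_A‖R_B = (470 × 106)/576.0 = 86.5 kΩ.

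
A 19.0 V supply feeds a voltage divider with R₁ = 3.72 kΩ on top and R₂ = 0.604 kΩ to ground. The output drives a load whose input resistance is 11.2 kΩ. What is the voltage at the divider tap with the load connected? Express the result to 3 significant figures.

V_out ≈ 2.54 V

The load sits in parallel with R₂: R₂‖R_L = (604 × 11200) / (604 + 11200) = 573.1 Ω.
V_out = 19.0 × 573.1 / (3720 + 573.1) = 19.0 × 573.1/4293 = 2.54 V.
(Unloaded it would have been 2.65 V.)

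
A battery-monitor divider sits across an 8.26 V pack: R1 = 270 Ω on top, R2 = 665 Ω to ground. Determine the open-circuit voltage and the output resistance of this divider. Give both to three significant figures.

V_th = 5.87 V, R_th = 192 Ω

V_th is the open-circuit tap voltage: 8.26 × 665/(270 + 665) = 5.87 V.
With the supply zeroed, R1 and R2 appear in parallel from the tap: R_th = R1‖R2 = (270 × 665)/935.0 = 192 Ω.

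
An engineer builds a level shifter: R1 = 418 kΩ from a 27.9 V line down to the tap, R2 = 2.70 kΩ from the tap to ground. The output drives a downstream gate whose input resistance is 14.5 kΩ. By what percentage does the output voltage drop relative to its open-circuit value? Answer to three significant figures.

15.6 %

Unloaded V = 27.9 × 2.70/420.7 = 0.1791 V.
Loaded: R2‖R_L = 2.276 kΩ, giving V = 27.9 × 2.276/420.3 = 0.1511 V.
Drop = (0.1791 − 0.1511) / 0.1791 = 15.6 %.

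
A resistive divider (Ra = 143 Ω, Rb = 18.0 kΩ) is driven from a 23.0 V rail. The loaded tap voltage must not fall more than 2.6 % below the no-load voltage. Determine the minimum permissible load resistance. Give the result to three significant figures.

R_L(min) ≈ 5.31 kΩ

Output resistance R_th = Ra‖Rb = (143 × 18000)/18140 = 141.9 Ω.
The fractional drop is R_th/(R_th + R_L); requiring this ≤ 0.0260 gives R_L ≥ R_th(1/0.0260 − 1) = 141.9 × 37.46 = 5.31 kΩ.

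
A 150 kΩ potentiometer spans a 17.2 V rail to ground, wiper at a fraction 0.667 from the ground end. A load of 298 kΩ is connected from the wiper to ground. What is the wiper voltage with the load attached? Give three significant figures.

V ≈ 10.3 V

The wiper splits the pot into (1−α)R = 49.95 kΩ above and αR = 100.0 kΩ below.
Lower section ‖ load = 74.90 kΩ.
V_wiper = 17.2 × 74.90/(49.95 + 74.90) = 10.3 V.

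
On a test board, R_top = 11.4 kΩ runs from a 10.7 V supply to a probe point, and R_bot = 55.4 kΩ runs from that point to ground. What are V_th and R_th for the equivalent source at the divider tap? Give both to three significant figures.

V_th is the open-circuit tap voltage: 10.7 × 55.4/(11.4 + 55.4) = 8.87 V.
With the supply zeroed, R_top and R_bot appear in parallel from the tap: R_th = R_top‖R_bot = (11.4 × 55.4)/66.80 = 9.45 kΩ.

V_th = 8.87 V, R_th = 9.45 kΩ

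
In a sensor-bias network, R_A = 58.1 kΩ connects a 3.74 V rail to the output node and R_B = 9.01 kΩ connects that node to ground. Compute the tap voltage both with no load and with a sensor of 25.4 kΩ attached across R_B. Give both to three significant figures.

Unloaded: 0.502 V; loaded: 0.384 V

Open-circuit: V = 3.74 × 9.01/(58.1 + 9.01) = 0.502 V.
With the load, R_B becomes R_B‖R_L = 6.651 kΩ, so V = 3.74 × 6.651/64.75 = 0.384 V.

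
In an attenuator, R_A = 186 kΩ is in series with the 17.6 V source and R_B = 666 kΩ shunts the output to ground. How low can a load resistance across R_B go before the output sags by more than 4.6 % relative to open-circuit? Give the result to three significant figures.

Output resistance R_th = R_A‖R_B = (186 × 666)/852.0 = 145.4 kΩ.
The fractional drop is R_th/(R_th + R_L); requiring this ≤ 0.0460 gives R_L ≥ R_th(1/0.0460 − 1) = 145.4 × 20.74 = 3.02 MΩ.

R_L(min) ≈ 3.02 MΩ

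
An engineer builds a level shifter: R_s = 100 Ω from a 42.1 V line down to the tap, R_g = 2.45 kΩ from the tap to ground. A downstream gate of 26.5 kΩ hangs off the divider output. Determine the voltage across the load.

The load sits in parallel with R_g: R_g‖R_L = (2450 × 26500) / (2450 + 26500) = 2243 Ω.
V_out = 42.1 × 2243 / (100 + 2243) = 42.1 × 2243/2343 = 40.3 V.

V_out ≈ 40.3 V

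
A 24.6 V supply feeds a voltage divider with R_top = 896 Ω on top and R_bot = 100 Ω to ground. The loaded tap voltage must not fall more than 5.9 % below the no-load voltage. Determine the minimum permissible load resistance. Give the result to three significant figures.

Output resistance R_th = R_top‖R_bot = (896 × 100)/996.0 = 89.96 Ω.
The fractional drop is R_th/(R_th + R_L); requiring this ≤ 0.0590 gives R_L ≥ R_th(1/0.0590 − 1) = 89.96 × 15.95 = 1.43 kΩ.

R_L(min) ≈ 1.43 kΩ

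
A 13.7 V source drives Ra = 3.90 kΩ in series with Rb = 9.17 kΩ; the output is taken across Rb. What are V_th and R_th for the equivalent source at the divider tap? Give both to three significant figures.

V_th = 9.61 V, R_th = 2.74 kΩ

V_th is the open-circuit tap voltage: 13.7 × 9.17/(3.90 + 9.17) = 9.61 V.
With the supply zeroed, Ra and Rb appear in parallel from the tap: R_th = Ra‖Rb = (3.90 × 9.17)/13.07 = 2.74 kΩ.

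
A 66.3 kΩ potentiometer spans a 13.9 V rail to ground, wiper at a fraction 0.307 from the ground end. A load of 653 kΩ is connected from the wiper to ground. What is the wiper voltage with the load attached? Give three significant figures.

The wiper splits the pot into (1−α)R = 45.95 kΩ above and αR = 20.35 kΩ below.
Lower section ‖ load = 19.74 kΩ.
V_wiper = 13.9 × 19.74/(45.95 + 19.74) = 4.18 V.

V ≈ 4.18 V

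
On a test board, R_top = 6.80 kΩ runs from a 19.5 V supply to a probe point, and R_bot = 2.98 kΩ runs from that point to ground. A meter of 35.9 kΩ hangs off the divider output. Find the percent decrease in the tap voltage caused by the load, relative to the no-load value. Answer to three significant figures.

The divider's output (Thévenin) resistance is R_top‖R_bot = 2.072 kΩ.
Fractional drop under load = R_th/(R_th + R_L) = 2.072 / (2.072 + 35.9) = 0.05457.
So the output falls by 5.46 %.

5.46 %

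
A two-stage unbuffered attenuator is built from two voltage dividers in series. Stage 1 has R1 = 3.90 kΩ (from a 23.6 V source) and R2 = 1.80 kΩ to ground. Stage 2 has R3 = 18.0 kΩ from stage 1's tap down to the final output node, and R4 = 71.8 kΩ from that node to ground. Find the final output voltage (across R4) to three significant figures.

Stage 2 presents R3+R4 = 89.80 kΩ as a load on stage 1's tap.
Stage 1's lower leg becomes R2‖(R3+R4) = 1.765 kΩ, so V_mid = 23.6 × 1.765/5.665 = 7.352 V.
Stage 2 is itself unloaded: V_out = V_mid × R4/(R3+R4) = 7.352 × 71.8/89.80 = 5.88 V.

V_out ≈ 5.88 V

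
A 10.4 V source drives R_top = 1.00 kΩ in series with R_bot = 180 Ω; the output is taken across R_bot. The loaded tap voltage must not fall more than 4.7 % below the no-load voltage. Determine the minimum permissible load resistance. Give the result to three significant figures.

Output resistance R_th = R_top‖R_bot = (1000 × 180)/1180 = 152.5 Ω.
The fractional drop is R_th/(R_th + R_L); requiring this ≤ 0.0470 gives R_L ≥ R_th(1/0.0470 − 1) = 152.5 × 20.28 = 3.09 kΩ.

R_L(min) ≈ 3.09 kΩ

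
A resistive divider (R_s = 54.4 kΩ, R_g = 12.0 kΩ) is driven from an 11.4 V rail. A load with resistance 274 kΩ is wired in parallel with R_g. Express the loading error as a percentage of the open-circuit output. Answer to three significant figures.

The divider's output (Thévenin) resistance is R_s‖R_g = 9.831 kΩ.
Fractional drop under load = R_th/(R_th + R_L) = 9.831 / (9.831 + 274) = 0.03464.
So the output falls by 3.46 %.

3.46 %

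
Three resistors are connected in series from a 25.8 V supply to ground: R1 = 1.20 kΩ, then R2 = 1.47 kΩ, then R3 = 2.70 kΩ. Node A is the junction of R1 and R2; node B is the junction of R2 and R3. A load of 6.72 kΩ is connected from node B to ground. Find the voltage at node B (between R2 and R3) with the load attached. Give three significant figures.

V ≈ 10.8 V

At node B, R3 is in parallel with the load: R3‖R_L = 1.926 kΩ.
Below node A the resistance is R2 + (R3‖R_L) = 3.396 kΩ, so V_A = 25.8 × 3.396/4.596 = 19.06 V.
Then V_B = V_A × (R3‖R_L)/(R2 + R3‖R_L) = 19.06 × 1.926/3.396 = 10.8 V.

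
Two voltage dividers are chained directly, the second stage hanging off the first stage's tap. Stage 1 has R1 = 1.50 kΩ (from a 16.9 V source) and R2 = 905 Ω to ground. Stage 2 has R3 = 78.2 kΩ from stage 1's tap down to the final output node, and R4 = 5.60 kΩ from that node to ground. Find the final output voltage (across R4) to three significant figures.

V_out ≈ 0.422 V

Stage 2 presents R3+R4 = 83800 Ω as a load on stage 1's tap.
Stage 1's lower leg becomes R2‖(R3+R4) = 895.3 Ω, so V_mid = 16.9 × 895.3/2395 = 6.317 V.
Stage 2 is itself unloaded: V_out = V_mid × R4/(R3+R4) = 6.317 × 5600/83800 = 0.422 V.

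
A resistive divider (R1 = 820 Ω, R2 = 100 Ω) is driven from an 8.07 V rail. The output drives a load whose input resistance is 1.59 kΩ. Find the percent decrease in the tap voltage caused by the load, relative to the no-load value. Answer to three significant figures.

The divider's output (Thévenin) resistance is R1‖R2 = 89.13 Ω.
Fractional drop under load = R_th/(R_th + R_L) = 89.13 / (89.13 + 1590) = 0.05308.
So the output falls by 5.31 %.

5.31 %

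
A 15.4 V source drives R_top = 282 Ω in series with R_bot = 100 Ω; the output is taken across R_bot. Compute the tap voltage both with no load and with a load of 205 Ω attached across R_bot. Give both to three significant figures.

Open-circuit: V = 15.4 × 100/(282 + 100) = 4.03 V.
With the load, R_bot becomes R_bot‖R_L = 67.21 Ω, so V = 15.4 × 67.21/349.2 = 2.96 V.

Unloaded: 4.03 V; loaded: 2.96 V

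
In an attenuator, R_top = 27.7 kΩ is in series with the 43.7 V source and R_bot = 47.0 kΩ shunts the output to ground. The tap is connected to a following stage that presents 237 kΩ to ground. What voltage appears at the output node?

V_out ≈ 25.6 V

The load sits in parallel with R_bot: R_bot‖R_L = (47.0 × 237) / (47.0 + 237) = 39.22 kΩ.
V_out = 43.7 × 39.22 / (27.7 + 39.22) = 43.7 × 39.22/66.92 = 25.6 V.
(Unloaded it would have been 27.5 V.)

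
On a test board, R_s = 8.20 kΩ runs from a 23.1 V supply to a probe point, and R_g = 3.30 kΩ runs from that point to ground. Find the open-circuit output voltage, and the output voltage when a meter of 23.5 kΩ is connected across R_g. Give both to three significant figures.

Unloaded: 6.63 V; loaded: 6.03 V

Open-circuit: V = 23.1 × 3.30/(8.20 + 3.30) = 6.63 V.
With the load, R_g becomes R_g‖R_L = 2.894 kΩ, so V = 23.1 × 2.894/11.09 = 6.03 V.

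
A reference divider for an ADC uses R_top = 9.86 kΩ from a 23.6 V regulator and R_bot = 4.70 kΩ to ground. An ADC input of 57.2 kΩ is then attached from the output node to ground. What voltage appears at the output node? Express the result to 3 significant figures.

V_out ≈ 7.22 V

The load sits in parallel with R_bot: R_bot‖R_L = (4.70 × 57.2) / (4.70 + 57.2) = 4.343 kΩ.
V_out = 23.6 × 4.343 / (9.86 + 4.343) = 23.6 × 4.343/14.20 = 7.22 V.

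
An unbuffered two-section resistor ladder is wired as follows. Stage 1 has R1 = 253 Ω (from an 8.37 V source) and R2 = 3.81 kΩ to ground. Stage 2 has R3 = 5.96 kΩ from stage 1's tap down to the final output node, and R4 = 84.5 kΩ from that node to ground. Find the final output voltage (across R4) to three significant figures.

V_out ≈ 7.31 V

Stage 2 presents R3+R4 = 90460 Ω as a load on stage 1's tap.
Stage 1's lower leg becomes R2‖(R3+R4) = 3656 Ω, so V_mid = 8.37 × 3656/3909 = 7.828 V.
Stage 2 is itself unloaded: V_out = V_mid × R4/(R3+R4) = 7.828 × 84500/90460 = 7.31 V.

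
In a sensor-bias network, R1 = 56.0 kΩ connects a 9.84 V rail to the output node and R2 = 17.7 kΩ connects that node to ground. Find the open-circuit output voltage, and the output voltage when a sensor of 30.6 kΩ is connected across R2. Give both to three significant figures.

Open-circuit: V = 9.84 × 17.7/(56.0 + 17.7) = 2.36 V.
With the load, R2 becomes R2‖R_L = 11.21 kΩ, so V = 9.84 × 11.21/67.21 = 1.64 V.

Unloaded: 2.36 V; loaded: 1.64 V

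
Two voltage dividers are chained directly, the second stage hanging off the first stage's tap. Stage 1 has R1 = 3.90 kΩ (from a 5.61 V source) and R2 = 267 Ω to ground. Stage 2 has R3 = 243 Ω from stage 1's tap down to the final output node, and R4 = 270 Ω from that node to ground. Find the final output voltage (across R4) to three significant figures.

V_out ≈ 0.127 V

Stage 2 presents R3+R4 = 513.0 Ω as a load on stage 1's tap.
Stage 1's lower leg becomes R2‖(R3+R4) = 175.6 Ω, so V_mid = 5.61 × 175.6/4076 = 0.2417 V.
Stage 2 is itself unloaded: V_out = V_mid × R4/(R3+R4) = 0.2417 × 270/513.0 = 0.127 V.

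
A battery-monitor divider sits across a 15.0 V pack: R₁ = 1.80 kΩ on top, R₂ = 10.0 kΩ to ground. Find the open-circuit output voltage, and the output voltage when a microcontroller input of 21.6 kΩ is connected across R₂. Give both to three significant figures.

Unloaded: 12.7 V; loaded: 11.9 V

Open-circuit: V = 15.0 × 10.0/(1.80 + 10.0) = 12.7 V.
With the load, R₂ becomes R₂‖R_L = 6.835 kΩ, so V = 15.0 × 6.835/8.635 = 11.9 V.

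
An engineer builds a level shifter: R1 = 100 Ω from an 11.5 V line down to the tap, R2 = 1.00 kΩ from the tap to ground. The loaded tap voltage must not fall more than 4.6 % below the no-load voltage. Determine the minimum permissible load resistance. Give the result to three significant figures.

R_L(min) ≈ 1.89 kΩ

Output resistance R_th = R1‖R2 = (100 × 1000)/1100 = 90.91 Ω.
The fractional drop is R_th/(R_th + R_L); requiring this ≤ 0.0460 gives R_L ≥ R_th(1/0.0460 − 1) = 90.91 × 20.74 = 1.89 kΩ.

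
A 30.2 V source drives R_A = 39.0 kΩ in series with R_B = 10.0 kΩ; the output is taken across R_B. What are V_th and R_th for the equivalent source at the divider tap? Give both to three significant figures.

V_th = 6.16 V, R_th = 7.96 kΩ

V_th is the open-circuit tap voltage: 30.2 × 10.0/(39.0 + 10.0) = 6.16 V.
With the supply zeroed, R_A and R_B appear in parallel from the tap: R_th = R_A‖R_B = (39.0 × 10.0)/49.00 = 7.96 kΩ.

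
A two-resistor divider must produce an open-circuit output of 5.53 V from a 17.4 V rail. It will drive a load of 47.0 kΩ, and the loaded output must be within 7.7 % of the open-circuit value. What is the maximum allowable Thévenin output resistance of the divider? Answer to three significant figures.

Loading drop = R_th/(R_th + R_L) ≤ 0.0770, so R_th ≤ R_L · ε/(1−ε) = 47.0 kΩ × 0.0770/0.9230 = 3.92 kΩ.
(Any R1, R2 with R2/(R1+R2) = 0.318 and R1‖R2 ≤ 3.92 kΩ will meet the spec.)

R_th ≤ 3.92 kΩ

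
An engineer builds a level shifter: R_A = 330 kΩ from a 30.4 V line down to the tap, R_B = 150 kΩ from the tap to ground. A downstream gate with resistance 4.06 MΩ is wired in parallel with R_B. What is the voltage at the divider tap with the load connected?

V_out ≈ 9.26 V

The load sits in parallel with R_B: R_B‖R_L = (150 × 4060) / (150 + 4060) = 144.7 kΩ.
V_out = 30.4 × 144.7 / (330 + 144.7) = 30.4 × 144.7/474.7 = 9.26 V.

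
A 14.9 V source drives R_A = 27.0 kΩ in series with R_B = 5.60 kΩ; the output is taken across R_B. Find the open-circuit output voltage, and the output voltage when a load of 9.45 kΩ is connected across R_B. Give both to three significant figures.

Open-circuit: V = 14.9 × 5.60/(27.0 + 5.60) = 2.56 V.
With the load, R_B becomes R_B‖R_L = 3.516 kΩ, so V = 14.9 × 3.516/30.52 = 1.72 V.

Unloaded: 2.56 V; loaded: 1.72 V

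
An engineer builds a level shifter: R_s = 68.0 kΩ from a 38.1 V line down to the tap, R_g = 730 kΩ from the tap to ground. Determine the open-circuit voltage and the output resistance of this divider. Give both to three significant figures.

V_th is the open-circuit tap voltage: 38.1 × 730/(68.0 + 730) = 34.9 V.
With the supply zeroed, R_s and R_g appear in parallel from the tap: R_th = R_s‖R_g = (68.0 × 730)/798.0 = 62.2 kΩ.

V_th = 34.9 V, R_th = 62.2 kΩ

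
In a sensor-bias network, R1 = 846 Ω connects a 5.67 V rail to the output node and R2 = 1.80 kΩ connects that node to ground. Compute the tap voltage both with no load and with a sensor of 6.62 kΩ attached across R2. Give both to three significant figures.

Unloaded: 3.86 V; loaded: 3.55 V

Open-circuit: V = 5.67 × 1800/(846 + 1800) = 3.86 V.
With the load, R2 becomes R2‖R_L = 1415 Ω, so V = 5.67 × 1415/2261 = 3.55 V.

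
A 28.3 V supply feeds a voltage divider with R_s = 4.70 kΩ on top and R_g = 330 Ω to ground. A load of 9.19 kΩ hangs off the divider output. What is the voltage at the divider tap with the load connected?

The load sits in parallel with R_g: R_g‖R_L = (330 × 9190) / (330 + 9190) = 318.6 Ω.
V_out = 28.3 × 318.6 / (4700 + 318.6) = 28.3 × 318.6/5019 = 1.80 V.

V_out ≈ 1.80 V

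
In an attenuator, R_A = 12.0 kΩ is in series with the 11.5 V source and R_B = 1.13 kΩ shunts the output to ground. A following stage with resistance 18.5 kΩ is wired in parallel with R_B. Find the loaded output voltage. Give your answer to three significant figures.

The load sits in parallel with R_B: R_B‖R_L = (1.13 × 18.5) / (1.13 + 18.5) = 1.065 kΩ.
V_out = 11.5 × 1.065 / (12.0 + 1.065) = 11.5 × 1.065/13.06 = 0.937 V.

V_out ≈ 0.937 V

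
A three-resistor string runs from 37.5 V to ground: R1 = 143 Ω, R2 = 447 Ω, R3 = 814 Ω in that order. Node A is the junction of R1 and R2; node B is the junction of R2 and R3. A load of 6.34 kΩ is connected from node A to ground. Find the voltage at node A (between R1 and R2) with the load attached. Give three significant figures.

Below node A the series string R2+R3 = 1261 Ω sits in parallel with the 6340 Ω load: 1052 Ω.
V_A = 37.5 × 1052/(143 + 1052) = 33.0 V.

V ≈ 33.0 V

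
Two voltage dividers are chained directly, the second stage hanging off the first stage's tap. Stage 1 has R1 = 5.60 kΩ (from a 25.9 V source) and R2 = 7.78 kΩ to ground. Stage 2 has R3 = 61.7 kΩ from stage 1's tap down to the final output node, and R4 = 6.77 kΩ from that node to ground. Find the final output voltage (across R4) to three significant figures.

Stage 2 presents R3+R4 = 68.47 kΩ as a load on stage 1's tap.
Stage 1's lower leg becomes R2‖(R3+R4) = 6.986 kΩ, so V_mid = 25.9 × 6.986/12.59 = 14.38 V.
Stage 2 is itself unloaded: V_out = V_mid × R4/(R3+R4) = 14.38 × 6.77/68.47 = 1.42 V.

V_out ≈ 1.42 V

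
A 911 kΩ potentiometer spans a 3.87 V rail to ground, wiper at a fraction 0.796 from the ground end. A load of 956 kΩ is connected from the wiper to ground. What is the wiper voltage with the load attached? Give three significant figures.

V ≈ 2.67 V

The wiper splits the pot into (1−α)R = 185.8 kΩ above and αR = 725.2 kΩ below.
Lower section ‖ load = 412.4 kΩ.
V_wiper = 3.87 × 412.4/(185.8 + 412.4) = 2.67 V.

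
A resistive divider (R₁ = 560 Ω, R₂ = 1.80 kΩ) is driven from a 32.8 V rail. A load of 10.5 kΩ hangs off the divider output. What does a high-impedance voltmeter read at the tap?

V_out ≈ 24.0 V

The load sits in parallel with R₂: R₂‖R_L = (1800 × 10500) / (1800 + 10500) = 1537 Ω.
V_out = 32.8 × 1537 / (560 + 1537) = 32.8 × 1537/2097 = 24.0 V.
(Unloaded it would have been 25.0 V.)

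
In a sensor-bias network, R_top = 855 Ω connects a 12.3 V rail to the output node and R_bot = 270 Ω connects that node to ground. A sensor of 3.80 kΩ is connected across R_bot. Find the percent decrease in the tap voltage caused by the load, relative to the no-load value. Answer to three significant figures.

5.12 %

The divider's output (Thévenin) resistance is R_top‖R_bot = 205.2 Ω.
Fractional drop under load = R_th/(R_th + R_L) = 205.2 / (205.2 + 3800) = 0.05123.
So the output falls by 5.12 %.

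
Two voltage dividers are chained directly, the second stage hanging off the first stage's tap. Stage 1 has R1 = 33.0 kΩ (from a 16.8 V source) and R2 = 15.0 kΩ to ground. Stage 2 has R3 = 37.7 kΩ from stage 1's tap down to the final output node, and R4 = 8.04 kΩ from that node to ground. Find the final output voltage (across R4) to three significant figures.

V_out ≈ 0.753 V

Stage 2 presents R3+R4 = 45.74 kΩ as a load on stage 1's tap.
Stage 1's lower leg becomes R2‖(R3+R4) = 11.30 kΩ, so V_mid = 16.8 × 11.30/44.30 = 4.284 V.
Stage 2 is itself unloaded: V_out = V_mid × R4/(R3+R4) = 4.284 × 8.04/45.74 = 0.753 V.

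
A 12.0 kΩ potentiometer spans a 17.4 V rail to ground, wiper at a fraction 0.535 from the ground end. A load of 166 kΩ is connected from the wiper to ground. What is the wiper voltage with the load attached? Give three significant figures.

V ≈ 9.14 V

The wiper splits the pot into (1−α)R = 5.580 kΩ above and αR = 6.420 kΩ below.
Lower section ‖ load = 6.181 kΩ.
V_wiper = 17.4 × 6.181/(5.580 + 6.181) = 9.14 V.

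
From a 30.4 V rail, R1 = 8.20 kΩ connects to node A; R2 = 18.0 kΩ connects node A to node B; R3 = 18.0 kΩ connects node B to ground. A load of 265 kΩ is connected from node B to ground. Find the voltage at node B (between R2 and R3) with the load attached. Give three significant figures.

At node B, R3 is in parallel with the load: R3‖R_L = 16.86 kΩ.
Below node A the resistance is R2 + (R3‖R_L) = 34.86 kΩ, so V_A = 30.4 × 34.86/43.06 = 24.61 V.
Then V_B = V_A × (R3‖R_L)/(R2 + R3‖R_L) = 24.61 × 16.86/34.86 = 11.9 V.

V ≈ 11.9 V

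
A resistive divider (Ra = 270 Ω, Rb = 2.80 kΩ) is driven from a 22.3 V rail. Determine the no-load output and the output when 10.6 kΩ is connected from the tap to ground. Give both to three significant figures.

Open-circuit: V = 22.3 × 2800/(270 + 2800) = 20.3 V.
With the load, Rb becomes Rb‖R_L = 2215 Ω, so V = 22.3 × 2215/2485 = 19.9 V.

Unloaded: 20.3 V; loaded: 19.9 V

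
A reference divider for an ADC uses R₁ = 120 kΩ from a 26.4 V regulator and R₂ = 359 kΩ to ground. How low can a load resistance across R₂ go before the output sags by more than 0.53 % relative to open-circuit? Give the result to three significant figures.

Output resistance R_th = R₁‖R₂ = (120 × 359)/479.0 = 89.94 kΩ.
The fractional drop is R_th/(R_th + R_L); requiring this ≤ 0.00530 gives R_L ≥ R_th(1/0.00530 − 1) = 89.94 × 187.7 = 16.9 MΩ.

R_L(min) ≈ 16.9 MΩ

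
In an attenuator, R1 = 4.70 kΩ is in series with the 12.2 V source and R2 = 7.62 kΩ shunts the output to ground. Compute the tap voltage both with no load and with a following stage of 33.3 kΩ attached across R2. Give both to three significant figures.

Unloaded: 7.55 V; loaded: 6.94 V

Open-circuit: V = 12.2 × 7.62/(4.70 + 7.62) = 7.55 V.
With the load, R2 becomes R2‖R_L = 6.201 kΩ, so V = 12.2 × 6.201/10.90 = 6.94 V.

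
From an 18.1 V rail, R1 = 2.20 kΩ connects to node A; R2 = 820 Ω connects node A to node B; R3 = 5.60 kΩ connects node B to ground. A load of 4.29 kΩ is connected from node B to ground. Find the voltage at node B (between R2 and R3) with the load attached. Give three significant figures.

V ≈ 8.07 V

At node B, R3 is in parallel with the load: R3‖R_L = 2429 Ω.
Below node A the resistance is R2 + (R3‖R_L) = 3249 Ω, so V_A = 18.1 × 3249/5449 = 10.79 V.
Then V_B = V_A × (R3‖R_L)/(R2 + R3‖R_L) = 10.79 × 2429/3249 = 8.07 V.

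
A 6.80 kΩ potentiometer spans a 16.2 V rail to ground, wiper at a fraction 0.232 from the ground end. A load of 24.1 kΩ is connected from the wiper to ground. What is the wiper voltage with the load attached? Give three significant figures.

The wiper splits the pot into (1−α)R = 5.222 kΩ above and αR = 1.578 kΩ below.
Lower section ‖ load = 1.481 kΩ.
V_wiper = 16.2 × 1.481/(5.222 + 1.481) = 3.58 V.

V ≈ 3.58 V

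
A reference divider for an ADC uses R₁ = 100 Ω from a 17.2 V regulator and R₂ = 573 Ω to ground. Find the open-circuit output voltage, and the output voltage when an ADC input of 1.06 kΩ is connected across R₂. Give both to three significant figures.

Open-circuit: V = 17.2 × 573/(100 + 573) = 14.6 V.
With the load, R₂ becomes R₂‖R_L = 371.9 Ω, so V = 17.2 × 371.9/471.9 = 13.6 V.

Unloaded: 14.6 V; loaded: 13.6 V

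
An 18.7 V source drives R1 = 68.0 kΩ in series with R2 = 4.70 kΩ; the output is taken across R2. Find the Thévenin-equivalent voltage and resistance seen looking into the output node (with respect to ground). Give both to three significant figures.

V_th is the open-circuit tap voltage: 18.7 × 4.70/(68.0 + 4.70) = 1.21 V.
With the supply zeroed, R1 and R2 appear in parallel from the tap: R_th = R1‖R2 = (68.0 × 4.70)/72.70 = 4.40 kΩ.

V_th = 1.21 V, R_th = 4.40 kΩ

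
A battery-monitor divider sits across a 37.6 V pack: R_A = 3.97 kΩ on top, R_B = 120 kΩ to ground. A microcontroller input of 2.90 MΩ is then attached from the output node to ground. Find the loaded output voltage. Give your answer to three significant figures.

The load sits in parallel with R_B: R_B‖R_L = (120 × 2900) / (120 + 2900) = 115.2 kΩ.
V_out = 37.6 × 115.2 / (3.97 + 115.2) = 37.6 × 115.2/119.2 = 36.3 V.

V_out ≈ 36.3 V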